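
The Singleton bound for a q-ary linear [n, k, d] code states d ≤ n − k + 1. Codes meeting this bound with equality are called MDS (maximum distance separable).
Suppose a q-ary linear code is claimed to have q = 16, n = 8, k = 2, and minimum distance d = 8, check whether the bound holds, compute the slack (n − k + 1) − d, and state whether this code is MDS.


Singleton RHS = n − k + 1 = 7, slack = -1, bound violated (no such code; not MDS).

Singleton bound: d ≤ n − k + 1.
Here n = 8, k = 2, so n − k + 1 = 7.
Given d = 8, check d ≤ 7: NO.
Slack = (n − k + 1) − d = -1.
The slack is negative: d = 8 exceeds n − k + 1 = 7 by 1, so the Singleton bound is violated and no linear [8, 2, 8]_16 code can exist. In particular it is not MDS (MDS requires d = n − k + 1 exactly).
Description: the claimed parameters are [8, 2, 8]_16; such a code would be impossible (violates the Singleton bound).


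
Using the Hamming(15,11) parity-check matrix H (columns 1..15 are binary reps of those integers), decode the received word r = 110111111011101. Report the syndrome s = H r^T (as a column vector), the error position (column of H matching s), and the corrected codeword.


s = (0, 1, 1, 1)^T, error position = 7, corrected codeword c = 110111011011101

Compute s = H r^T mod 2 one row at a time:
  s_1 = 1 + 1 + 0 + 1 + 1 + 1 + 0 + 1 = 6 ≡ 0 (mod 2).
  s_2 = 1 + 1 + 1 + 1 + 1 + 1 + 0 + 1 = 7 ≡ 1 (mod 2).
  s_3 = 1 + 0 + 1 + 1 + 0 + 1 + 0 + 1 = 5 ≡ 1 (mod 2).
  s_4 = 1 + 0 + 1 + 1 + 1 + 1 + 1 + 1 = 7 ≡ 1 (mod 2).
s = (0, 1, 1, 1)^T — this equals column 7 of H (binary 0111), so error is at position 7.
Correct: flip bit 7 of r = 110111111011101 to get c = 110111011011101.


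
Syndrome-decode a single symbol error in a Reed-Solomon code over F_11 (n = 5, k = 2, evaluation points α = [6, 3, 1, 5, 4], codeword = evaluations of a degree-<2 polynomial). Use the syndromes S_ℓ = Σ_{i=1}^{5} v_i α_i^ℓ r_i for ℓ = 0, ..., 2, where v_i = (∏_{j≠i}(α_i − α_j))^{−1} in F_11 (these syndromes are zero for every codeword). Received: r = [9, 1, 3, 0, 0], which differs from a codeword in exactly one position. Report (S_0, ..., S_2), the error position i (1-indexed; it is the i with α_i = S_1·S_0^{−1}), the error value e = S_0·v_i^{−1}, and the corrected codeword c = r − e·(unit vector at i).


S = (4, 9, 1), error at position 4, error magnitude e = 1, c = [9, 1, 3, 10, 0].

Step 1: column multipliers v_i = (∏_{j≠i}(α_i − α_j))^{−1} mod 11.
  i = 1 (α = 6): (6−3)(6−1)(6−5)(6−4) = 3·5·1·2 = 30 ≡ 8, so v_1 = 8^{−1} = 7 (mod 11).
  i = 2 (α = 3): (3−6)(3−1)(3−5)(3−4) = (−3)·2·(−2)·(−1) = −12 ≡ 10, so v_2 = 10^{−1} = 10 (mod 11).
  i = 3 (α = 1): (1−6)(1−3)(1−5)(1−4) = (−5)·(−2)·(−4)·(−3) = 120 ≡ 10, so v_3 = 10^{−1} = 10 (mod 11).
  i = 4 (α = 5): (5−6)(5−3)(5−1)(5−4) = (−1)·2·4·1 = −8 ≡ 3, so v_4 = 3^{−1} = 4 (mod 11).
  i = 5 (α = 4): (4−6)(4−3)(4−1)(4−5) = (−2)·1·3·(−1) = 6 ≡ 6, so v_5 = 6^{−1} = 2 (mod 11).
  v = [7, 10, 10, 4, 2].
Step 2: syndromes of r = [9, 1, 3, 0, 0] (all sums mod 11).
  S_0 = Σ v_i r_i = 7·9 + 10·1 + 10·3 + 4·0 + 2·0 = 103 ≡ 4.
  S_1 = Σ v_i α_i r_i = 7·6·9 + 10·3·1 + 10·1·3 + 4·5·0 + 2·4·0 = 438 ≡ 9.
  α_i^2 mod 11 = [3, 9, 1, 3, 5].
  S_2 = Σ v_i α_i^2 r_i = 7·3·9 + 10·9·1 + 10·1·3 + 4·3·0 + 2·5·0 = 309 ≡ 1.
  S = (4, 9, 1) ≠ 0, so r is not a codeword (an error is present).
Step 3: locate the error. For a single error e at position i, S_ℓ = v_i·e·α_i^ℓ, so α_err = S_1/S_0.
  S_0^{−1} = 4^{−1} = 3 (mod 11), so α_err = 9·3 = 27 ≡ 5 = α_4. Error position i = 4.
  Consistency check: S_2/S_1 = 1·5 = 5 ≡ 5 = α_err ✓ (single-error assumption holds).
Step 4: error magnitude e = S_0/v_4 = S_0·∏_{j≠4}(α_4 − α_j) = 4·3 = 12 ≡ 1 (mod 11).
Step 5: correct position 4: c_4 = r_4 − e = 0 − 1 ≡ 10 (mod 11). Hence c = [9, 1, 3, 10, 0].
  Check: interpolating c through the α_i gives m(x) = 4 + 10·x (degree < 2) with m(α_i) = c_i for every i, so c is indeed a codeword.


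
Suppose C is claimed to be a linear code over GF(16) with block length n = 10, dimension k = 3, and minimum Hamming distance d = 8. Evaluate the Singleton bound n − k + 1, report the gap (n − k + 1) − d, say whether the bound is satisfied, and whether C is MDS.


Singleton RHS = n − k + 1 = 8, slack = 0, bound satisfied, MDS.

Singleton bound: d ≤ n − k + 1.
Here n = 10, k = 3, so n − k + 1 = 8.
Given d = 8, check d ≤ 8: YES.
Slack = (n − k + 1) − d = 0.
The code is MDS (slack = 0).
Description: the claimed parameters are [10, 3, 8]_16; such a code would be MDS (meets Singleton bound).


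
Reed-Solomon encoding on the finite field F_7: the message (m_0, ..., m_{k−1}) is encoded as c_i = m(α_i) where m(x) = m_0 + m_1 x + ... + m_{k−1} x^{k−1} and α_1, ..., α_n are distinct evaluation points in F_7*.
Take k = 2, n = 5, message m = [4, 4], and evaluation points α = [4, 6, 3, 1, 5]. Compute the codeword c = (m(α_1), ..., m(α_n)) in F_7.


c = [6, 0, 2, 1, 3]

Message polynomial: m(x) = 4 + 4·x (mod 7).
For each evaluation point α_i, compute m(α_i) mod 7:
  α_1 = 4: Horner steps 4 → 6, so m(4) = 6.
  α_2 = 6: Horner steps 4 → 0, so m(6) = 0.
  α_3 = 3: Horner steps 4 → 2, so m(3) = 2.
  α_4 = 1: Horner steps 4 → 1, so m(1) = 1.
  α_5 = 5: Horner steps 4 → 3, so m(5) = 3.
Codeword c = [6, 0, 2, 1, 3] ∈ F_7^5.


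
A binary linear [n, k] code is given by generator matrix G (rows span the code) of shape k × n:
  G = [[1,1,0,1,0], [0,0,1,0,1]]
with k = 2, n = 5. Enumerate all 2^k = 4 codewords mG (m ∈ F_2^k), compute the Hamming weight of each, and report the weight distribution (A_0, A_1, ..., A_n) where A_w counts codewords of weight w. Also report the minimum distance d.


Weight distribution: A_0 = 1, A_2 = 1, A_3 = 1, A_5 = 1. Minimum distance d = 2.

Enumerate all 2^2 = 4 messages m ∈ F_2^2.
For each, compute codeword c = mG in F_2^5, then tally its weight.
  m = 00 → c = 00000, weight = 0.
  m = 10 → c = 11010, weight = 3.
  m = 01 → c = 00101, weight = 2.
  m = 11 → c = 11111, weight = 5.
Tally weights:
  weight 0: 1 codewords.
  weight 2: 1 codewords.
  weight 3: 1 codewords.
  weight 5: 1 codewords.
Minimum distance d = smallest w > 0 with A_w > 0 = 2.
Sanity: Σ A_w = 4 = 2^2 = 4 ✓.


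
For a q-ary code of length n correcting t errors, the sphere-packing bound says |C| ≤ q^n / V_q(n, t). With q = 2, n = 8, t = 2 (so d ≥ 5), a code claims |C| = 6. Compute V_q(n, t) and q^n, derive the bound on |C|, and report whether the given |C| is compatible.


V_q(n, t) = 37, q^n = 256, Hamming bound = 6, |C| = 6 ≤ bound (satisfied).

Step 1: Compute V_q(n, t) = Σ_{j=0}^2 C(n, j) (q−1)^j.
  j = 0: C(8,0)·(1)^0 = 1·1 = 1.
  j = 1: C(8,1)·(1)^1 = 8·1 = 8.
  j = 2: C(8,2)·(1)^2 = 28·1 = 28.
  V_q(n, t) = 1 + 8 + 28 = 37.
Step 2: q^n = 2^8 = 256.
Step 3: Hamming bound ⌊q^n / V_q(n,t)⌋ = ⌊256/37⌋ = 6.
Step 4: Compare |C| = 6 to 6: satisfied.
The claimed |C| lies at the Hamming bound (tight).


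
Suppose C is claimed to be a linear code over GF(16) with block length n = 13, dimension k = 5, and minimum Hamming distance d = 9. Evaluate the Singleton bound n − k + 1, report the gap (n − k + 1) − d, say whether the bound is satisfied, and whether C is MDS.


Singleton RHS = n − k + 1 = 9, slack = 0, bound satisfied, MDS.

Singleton bound: d ≤ n − k + 1.
Here n = 13, k = 5, so n − k + 1 = 9.
Given d = 9, check d ≤ 9: YES.
Slack = (n − k + 1) − d = 0.
The code is MDS (slack = 0).
Description: the claimed parameters are [13, 5, 9]_16; such a code would be MDS (meets Singleton bound).


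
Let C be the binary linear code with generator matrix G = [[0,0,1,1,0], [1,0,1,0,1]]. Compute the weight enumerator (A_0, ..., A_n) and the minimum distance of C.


Weight distribution: A_0 = 1, A_2 = 1, A_3 = 2. Minimum distance d = 2.

Enumerate all 2^2 = 4 messages m ∈ F_2^2.
For each, compute codeword c = mG in F_2^5, then tally its weight.
  m = 00 → c = 00000, weight = 0.
  m = 10 → c = 00110, weight = 2.
  m = 01 → c = 10101, weight = 3.
  m = 11 → c = 10011, weight = 3.
Tally weights:
  weight 0: 1 codewords.
  weight 2: 1 codewords.
  weight 3: 2 codewords.
Minimum distance d = smallest w > 0 with A_w > 0 = 2.
Sanity: Σ A_w = 4 = 2^2 = 4 ✓.


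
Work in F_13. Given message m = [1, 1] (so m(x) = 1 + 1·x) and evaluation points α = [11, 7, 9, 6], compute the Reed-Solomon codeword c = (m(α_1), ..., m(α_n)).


c = [12, 8, 10, 7]

Message polynomial: m(x) = 1 + 1·x (mod 13).
For each evaluation point α_i, compute m(α_i) mod 13:
  α_1 = 11: Horner steps 1 → 12, so m(11) = 12.
  α_2 = 7: Horner steps 1 → 8, so m(7) = 8.
  α_3 = 9: Horner steps 1 → 10, so m(9) = 10.
  α_4 = 6: Horner steps 1 → 7, so m(6) = 7.
Codeword c = [12, 8, 10, 7] ∈ F_13^4.


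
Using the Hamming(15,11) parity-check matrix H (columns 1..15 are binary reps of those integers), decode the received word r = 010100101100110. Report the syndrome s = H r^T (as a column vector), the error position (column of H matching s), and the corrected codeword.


s = (0, 0, 0, 1)^T, error position = 1, corrected codeword c = 110100101100110

Compute s = H r^T mod 2 one row at a time:
  s_1 = 0 + 1 + 1 + 0 + 0 + 1 + 1 + 0 = 4 ≡ 0 (mod 2).
  s_2 = 1 + 0 + 0 + 1 + 0 + 1 + 1 + 0 = 4 ≡ 0 (mod 2).
  s_3 = 1 + 0 + 0 + 1 + 1 + 0 + 1 + 0 = 4 ≡ 0 (mod 2).
  s_4 = 0 + 0 + 0 + 1 + 1 + 0 + 1 + 0 = 3 ≡ 1 (mod 2).
s = (0, 0, 0, 1)^T — this equals column 1 of H (binary 0001), so error is at position 1.
Correct: flip bit 1 of r = 010100101100110 to get c = 110100101100110.


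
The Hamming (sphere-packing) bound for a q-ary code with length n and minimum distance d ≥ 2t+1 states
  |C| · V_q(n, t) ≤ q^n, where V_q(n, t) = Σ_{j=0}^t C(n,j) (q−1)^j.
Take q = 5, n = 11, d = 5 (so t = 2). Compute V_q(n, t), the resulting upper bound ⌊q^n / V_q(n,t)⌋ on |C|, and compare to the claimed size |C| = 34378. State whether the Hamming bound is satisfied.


V_q(n, t) = 925, q^n = 48828125, Hamming bound = 52787, |C| = 34378 ≤ bound (satisfied).

Step 1: Compute V_q(n, t) = Σ_{j=0}^2 C(n, j) (q−1)^j.
  j = 0: C(11,0)·(4)^0 = 1·1 = 1.
  j = 1: C(11,1)·(4)^1 = 11·4 = 44.
  j = 2: C(11,2)·(4)^2 = 55·16 = 880.
  V_q(n, t) = 1 + 44 + 880 = 925.
Step 2: q^n = 5^11 = 48828125.
Step 3: Hamming bound ⌊q^n / V_q(n,t)⌋ = ⌊48828125/925⌋ = 52787.
Step 4: Compare |C| = 34378 to 52787: satisfied.
The claimed |C| lies below the Hamming bound.


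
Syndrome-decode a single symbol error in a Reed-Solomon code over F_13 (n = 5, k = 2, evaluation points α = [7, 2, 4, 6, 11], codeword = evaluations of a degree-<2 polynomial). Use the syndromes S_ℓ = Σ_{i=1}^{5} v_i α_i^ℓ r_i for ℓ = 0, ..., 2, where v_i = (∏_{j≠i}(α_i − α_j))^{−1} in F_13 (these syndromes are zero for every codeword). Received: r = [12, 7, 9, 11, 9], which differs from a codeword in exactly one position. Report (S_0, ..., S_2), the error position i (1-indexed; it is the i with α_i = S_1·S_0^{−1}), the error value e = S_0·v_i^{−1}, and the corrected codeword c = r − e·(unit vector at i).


S = (7, 12, 2), error at position 5, error magnitude e = 6, c = [12, 7, 9, 11, 3].

Step 1: column multipliers v_i = (∏_{j≠i}(α_i − α_j))^{−1} mod 13.
  i = 1 (α = 7): (7−2)(7−4)(7−6)(7−11) = 5·3·1·(−4) = −60 ≡ 5, so v_1 = 5^{−1} = 8 (mod 13).
  i = 2 (α = 2): (2−7)(2−4)(2−6)(2−11) = (−5)·(−2)·(−4)·(−9) = 360 ≡ 9, so v_2 = 9^{−1} = 3 (mod 13).
  i = 3 (α = 4): (4−7)(4−2)(4−6)(4−11) = (−3)·2·(−2)·(−7) = −84 ≡ 7, so v_3 = 7^{−1} = 2 (mod 13).
  i = 4 (α = 6): (6−7)(6−2)(6−4)(6−11) = (−1)·4·2·(−5) = 40 ≡ 1, so v_4 = 1^{−1} = 1 (mod 13).
  i = 5 (α = 11): (11−7)(11−2)(11−4)(11−6) = 4·9·7·5 = 1260 ≡ 12, so v_5 = 12^{−1} = 12 (mod 13).
  v = [8, 3, 2, 1, 12].
Step 2: syndromes of r = [12, 7, 9, 11, 9] (all sums mod 13).
  S_0 = Σ v_i r_i = 8·12 + 3·7 + 2·9 + 1·11 + 12·9 = 254 ≡ 7.
  S_1 = Σ v_i α_i r_i = 8·7·12 + 3·2·7 + 2·4·9 + 1·6·11 + 12·11·9 = 2040 ≡ 12.
  α_i^2 mod 13 = [10, 4, 3, 10, 4].
  S_2 = Σ v_i α_i^2 r_i = 8·10·12 + 3·4·7 + 2·3·9 + 1·10·11 + 12·4·9 = 1640 ≡ 2.
  S = (7, 12, 2) ≠ 0, so r is not a codeword (an error is present).
Step 3: locate the error. For a single error e at position i, S_ℓ = v_i·e·α_i^ℓ, so α_err = S_1/S_0.
  S_0^{−1} = 7^{−1} = 2 (mod 13), so α_err = 12·2 = 24 ≡ 11 = α_5. Error position i = 5.
  Consistency check: S_2/S_1 = 2·12 = 24 ≡ 11 = α_err ✓ (single-error assumption holds).
Step 4: error magnitude e = S_0/v_5 = S_0·∏_{j≠5}(α_5 − α_j) = 7·12 = 84 ≡ 6 (mod 13).
Step 5: correct position 5: c_5 = r_5 − e = 9 − 6 ≡ 3 (mod 13). Hence c = [12, 7, 9, 11, 3].
  Check: interpolating c through the α_i gives m(x) = 5 + 1·x (degree < 2) with m(α_i) = c_i for every i, so c is indeed a codeword.


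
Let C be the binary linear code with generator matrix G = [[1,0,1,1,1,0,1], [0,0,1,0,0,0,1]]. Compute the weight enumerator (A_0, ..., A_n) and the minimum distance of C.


Weight distribution: A_0 = 1, A_2 = 1, A_3 = 1, A_5 = 1. Minimum distance d = 2.

Enumerate all 2^2 = 4 messages m ∈ F_2^2.
For each, compute codeword c = mG in F_2^7, then tally its weight.
  m = 00 → c = 0000000, weight = 0.
  m = 10 → c = 1011101, weight = 5.
  m = 01 → c = 0010001, weight = 2.
  m = 11 → c = 1001100, weight = 3.
Tally weights:
  weight 0: 1 codewords.
  weight 2: 1 codewords.
  weight 3: 1 codewords.
  weight 5: 1 codewords.
Minimum distance d = smallest w > 0 with A_w > 0 = 2.
Sanity: Σ A_w = 4 = 2^2 = 4 ✓.


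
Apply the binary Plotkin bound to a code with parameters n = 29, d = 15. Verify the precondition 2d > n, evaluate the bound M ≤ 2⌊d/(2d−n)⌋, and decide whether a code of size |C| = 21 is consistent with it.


Plotkin bound M ≤ 30; given |C| = 21 ≤ bound (satisfied).

Check applicability: 2d = 30, n = 29.
2d − n = 1 > 0, so Plotkin applies.
Compute d/(2d−n) = 15/1 ≈ 15.0000.
⌊d/(2d−n)⌋ = 15.
Plotkin bound: M ≤ 2·15 = 30.
Given |C| = 21, check: satisfied.
This |C| is below the Plotkin bound.


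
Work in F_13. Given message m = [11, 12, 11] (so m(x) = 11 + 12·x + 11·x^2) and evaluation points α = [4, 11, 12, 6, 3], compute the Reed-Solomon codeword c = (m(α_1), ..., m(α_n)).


c = [1, 5, 10, 11, 3]

Message polynomial: m(x) = 11 + 12·x + 11·x^2 (mod 13).
For each evaluation point α_i, compute m(α_i) mod 13:
  α_1 = 4: Horner steps 11 → 4 → 1, so m(4) = 1.
  α_2 = 11: Horner steps 11 → 3 → 5, so m(11) = 5.
  α_3 = 12: Horner steps 11 → 1 → 10, so m(12) = 10.
  α_4 = 6: Horner steps 11 → 0 → 11, so m(6) = 11.
  α_5 = 3: Horner steps 11 → 6 → 3, so m(3) = 3.
Codeword c = [1, 5, 10, 11, 3] ∈ F_13^5.


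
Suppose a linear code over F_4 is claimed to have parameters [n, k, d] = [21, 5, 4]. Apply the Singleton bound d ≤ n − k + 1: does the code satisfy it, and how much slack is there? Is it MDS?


Singleton RHS = n − k + 1 = 17, slack = 13, bound satisfied, not MDS.

Singleton bound: d ≤ n − k + 1.
Here n = 21, k = 5, so n − k + 1 = 17.
Given d = 4, check d ≤ 17: YES.
Slack = (n − k + 1) − d = 13.
The code is NOT MDS (slack = 13 > 0).
Description: the claimed parameters are [21, 5, 4]_4; such a code would be non-MDS.


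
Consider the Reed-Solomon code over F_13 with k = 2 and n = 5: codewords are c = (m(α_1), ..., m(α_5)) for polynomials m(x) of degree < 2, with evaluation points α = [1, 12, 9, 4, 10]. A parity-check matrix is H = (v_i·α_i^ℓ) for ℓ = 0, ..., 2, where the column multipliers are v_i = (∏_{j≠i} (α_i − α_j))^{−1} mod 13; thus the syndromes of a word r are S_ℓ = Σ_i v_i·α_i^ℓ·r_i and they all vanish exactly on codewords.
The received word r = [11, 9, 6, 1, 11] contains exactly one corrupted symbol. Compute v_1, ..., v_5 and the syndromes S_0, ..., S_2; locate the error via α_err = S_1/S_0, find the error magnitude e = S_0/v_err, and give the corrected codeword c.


S = (12, 3, 4), error at position 5, error magnitude e = 4, c = [11, 9, 6, 1, 7].

Step 1: column multipliers v_i = (∏_{j≠i}(α_i − α_j))^{−1} mod 13.
  i = 1 (α = 1): (1−12)(1−9)(1−4)(1−10) = (−11)·(−8)·(−3)·(−9) = 2376 ≡ 10, so v_1 = 10^{−1} = 4 (mod 13).
  i = 2 (α = 12): (12−1)(12−9)(12−4)(12−10) = 11·3·8·2 = 528 ≡ 8, so v_2 = 8^{−1} = 5 (mod 13).
  i = 3 (α = 9): (9−1)(9−12)(9−4)(9−10) = 8·(−3)·5·(−1) = 120 ≡ 3, so v_3 = 3^{−1} = 9 (mod 13).
  i = 4 (α = 4): (4−1)(4−12)(4−9)(4−10) = 3·(−8)·(−5)·(−6) = −720 ≡ 8, so v_4 = 8^{−1} = 5 (mod 13).
  i = 5 (α = 10): (10−1)(10−12)(10−9)(10−4) = 9·(−2)·1·6 = −108 ≡ 9, so v_5 = 9^{−1} = 3 (mod 13).
  v = [4, 5, 9, 5, 3].
Step 2: syndromes of r = [11, 9, 6, 1, 11] (all sums mod 13).
  S_0 = Σ v_i r_i = 4·11 + 5·9 + 9·6 + 5·1 + 3·11 = 181 ≡ 12.
  S_1 = Σ v_i α_i r_i = 4·1·11 + 5·12·9 + 9·9·6 + 5·4·1 + 3·10·11 = 1420 ≡ 3.
  α_i^2 mod 13 = [1, 1, 3, 3, 9].
  S_2 = Σ v_i α_i^2 r_i = 4·1·11 + 5·1·9 + 9·3·6 + 5·3·1 + 3·9·11 = 563 ≡ 4.
  S = (12, 3, 4) ≠ 0, so r is not a codeword (an error is present).
Step 3: locate the error. For a single error e at position i, S_ℓ = v_i·e·α_i^ℓ, so α_err = S_1/S_0.
  S_0^{−1} = 12^{−1} = 12 (mod 13), so α_err = 3·12 = 36 ≡ 10 = α_5. Error position i = 5.
  Consistency check: S_2/S_1 = 4·9 = 36 ≡ 10 = α_err ✓ (single-error assumption holds).
Step 4: error magnitude e = S_0/v_5 = S_0·∏_{j≠5}(α_5 − α_j) = 12·9 = 108 ≡ 4 (mod 13).
Step 5: correct position 5: c_5 = r_5 − e = 11 − 4 ≡ 7 (mod 13). Hence c = [11, 9, 6, 1, 7].
  Check: interpolating c through the α_i gives m(x) = 10 + 1·x (degree < 2) with m(α_i) = c_i for every i, so c is indeed a codeword.


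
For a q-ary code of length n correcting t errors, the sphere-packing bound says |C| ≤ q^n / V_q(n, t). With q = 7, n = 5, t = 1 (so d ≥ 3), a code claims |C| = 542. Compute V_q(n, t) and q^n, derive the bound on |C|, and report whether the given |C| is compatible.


V_q(n, t) = 31, q^n = 16807, Hamming bound = 542, |C| = 542 ≤ bound (satisfied).

Step 1: Compute V_q(n, t) = Σ_{j=0}^1 C(n, j) (q−1)^j.
  j = 0: C(5,0)·(6)^0 = 1·1 = 1.
  j = 1: C(5,1)·(6)^1 = 5·6 = 30.
  V_q(n, t) = 1 + 30 = 31.
Step 2: q^n = 7^5 = 16807.
Step 3: Hamming bound ⌊q^n / V_q(n,t)⌋ = ⌊16807/31⌋ = 542.
Step 4: Compare |C| = 542 to 542: satisfied.
The claimed |C| lies at the Hamming bound (tight).


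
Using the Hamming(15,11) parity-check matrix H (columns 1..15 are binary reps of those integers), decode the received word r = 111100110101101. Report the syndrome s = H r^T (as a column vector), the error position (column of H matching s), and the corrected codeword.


s = (1, 1, 1, 1)^T, error position = 15, corrected codeword c = 111100110101100

Compute s = H r^T mod 2 one row at a time:
  s_1 = 1 + 0 + 1 + 0 + 1 + 1 + 0 + 1 = 5 ≡ 1 (mod 2).
  s_2 = 1 + 0 + 0 + 1 + 1 + 1 + 0 + 1 = 5 ≡ 1 (mod 2).
  s_3 = 1 + 1 + 0 + 1 + 1 + 0 + 0 + 1 = 5 ≡ 1 (mod 2).
  s_4 = 1 + 1 + 0 + 1 + 0 + 0 + 1 + 1 = 5 ≡ 1 (mod 2).
s = (1, 1, 1, 1)^T — this equals column 15 of H (binary 1111), so error is at position 15.
Correct: flip bit 15 of r = 111100110101101 to get c = 111100110101100.


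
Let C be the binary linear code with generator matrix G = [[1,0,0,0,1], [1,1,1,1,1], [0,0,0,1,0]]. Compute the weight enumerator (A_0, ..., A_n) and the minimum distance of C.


Weight distribution: A_0 = 1, A_1 = 1, A_2 = 2, A_3 = 2, A_4 = 1, A_5 = 1. Minimum distance d = 1.

Enumerate all 2^3 = 8 messages m ∈ F_2^3.
For each, compute codeword c = mG in F_2^5, then tally its weight.
  m = 000 → c = 00000, weight = 0.
  m = 100 → c = 10001, weight = 2.
  m = 010 → c = 11111, weight = 5.
  m = 110 → c = 01110, weight = 3.
  m = 001 → c = 00010, weight = 1.
  m = 101 → c = 10011, weight = 3.
  m = 011 → c = 11101, weight = 4.
  m = 111 → c = 01100, weight = 2.
Tally weights:
  weight 0: 1 codewords.
  weight 1: 1 codewords.
  weight 2: 2 codewords.
  weight 3: 2 codewords.
  weight 4: 1 codewords.
  weight 5: 1 codewords.
Minimum distance d = smallest w > 0 with A_w > 0 = 1.
Sanity: Σ A_w = 8 = 2^3 = 8 ✓.


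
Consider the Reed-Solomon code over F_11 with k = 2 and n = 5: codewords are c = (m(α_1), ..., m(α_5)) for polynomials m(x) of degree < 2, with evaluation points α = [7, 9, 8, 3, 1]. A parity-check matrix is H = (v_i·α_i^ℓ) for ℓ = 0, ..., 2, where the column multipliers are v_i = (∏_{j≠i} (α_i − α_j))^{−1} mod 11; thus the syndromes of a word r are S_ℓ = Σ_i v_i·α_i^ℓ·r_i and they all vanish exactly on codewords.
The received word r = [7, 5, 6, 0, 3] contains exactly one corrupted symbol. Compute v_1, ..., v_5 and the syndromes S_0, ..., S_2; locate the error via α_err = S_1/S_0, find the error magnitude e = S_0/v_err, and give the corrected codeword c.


S = (1, 1, 1), error at position 5, error magnitude e = 1, c = [7, 5, 6, 0, 2].

Step 1: column multipliers v_i = (∏_{j≠i}(α_i − α_j))^{−1} mod 11.
  i = 1 (α = 7): (7−9)(7−8)(7−3)(7−1) = (−2)·(−1)·4·6 = 48 ≡ 4, so v_1 = 4^{−1} = 3 (mod 11).
  i = 2 (α = 9): (9−7)(9−8)(9−3)(9−1) = 2·1·6·8 = 96 ≡ 8, so v_2 = 8^{−1} = 7 (mod 11).
  i = 3 (α = 8): (8−7)(8−9)(8−3)(8−1) = 1·(−1)·5·7 = −35 ≡ 9, so v_3 = 9^{−1} = 5 (mod 11).
  i = 4 (α = 3): (3−7)(3−9)(3−8)(3−1) = (−4)·(−6)·(−5)·2 = −240 ≡ 2, so v_4 = 2^{−1} = 6 (mod 11).
  i = 5 (α = 1): (1−7)(1−9)(1−8)(1−3) = (−6)·(−8)·(−7)·(−2) = 672 ≡ 1, so v_5 = 1^{−1} = 1 (mod 11).
  v = [3, 7, 5, 6, 1].
Step 2: syndromes of r = [7, 5, 6, 0, 3] (all sums mod 11).
  S_0 = Σ v_i r_i = 3·7 + 7·5 + 5·6 + 6·0 + 1·3 = 89 ≡ 1.
  S_1 = Σ v_i α_i r_i = 3·7·7 + 7·9·5 + 5·8·6 + 6·3·0 + 1·1·3 = 705 ≡ 1.
  α_i^2 mod 11 = [5, 4, 9, 9, 1].
  S_2 = Σ v_i α_i^2 r_i = 3·5·7 + 7·4·5 + 5·9·6 + 6·9·0 + 1·1·3 = 518 ≡ 1.
  S = (1, 1, 1) ≠ 0, so r is not a codeword (an error is present).
Step 3: locate the error. For a single error e at position i, S_ℓ = v_i·e·α_i^ℓ, so α_err = S_1/S_0.
  S_0^{−1} = 1^{−1} = 1 (mod 11), so α_err = 1·1 = 1 ≡ 1 = α_5. Error position i = 5.
  Consistency check: S_2/S_1 = 1·1 = 1 ≡ 1 = α_err ✓ (single-error assumption holds).
Step 4: error magnitude e = S_0/v_5 = S_0·∏_{j≠5}(α_5 − α_j) = 1·1 = 1 ≡ 1 (mod 11).
Step 5: correct position 5: c_5 = r_5 − e = 3 − 1 ≡ 2 (mod 11). Hence c = [7, 5, 6, 0, 2].
  Check: interpolating c through the α_i gives m(x) = 3 + 10·x (degree < 2) with m(α_i) = c_i for every i, so c is indeed a codeword.


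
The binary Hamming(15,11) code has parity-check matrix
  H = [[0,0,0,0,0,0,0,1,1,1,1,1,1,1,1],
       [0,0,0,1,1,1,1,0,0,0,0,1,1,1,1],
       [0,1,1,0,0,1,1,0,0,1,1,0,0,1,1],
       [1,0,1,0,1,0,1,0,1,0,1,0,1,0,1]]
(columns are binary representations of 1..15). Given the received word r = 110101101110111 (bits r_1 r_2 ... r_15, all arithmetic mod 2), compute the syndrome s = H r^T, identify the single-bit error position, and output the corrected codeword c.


s = (0, 0, 1, 0)^T, error position = 2, corrected codeword c = 100101101110111

Compute s = H r^T mod 2 one row at a time:
  s_1 = 0 + 1 + 1 + 1 + 0 + 1 + 1 + 1 = 6 ≡ 0 (mod 2).
  s_2 = 1 + 0 + 1 + 1 + 0 + 1 + 1 + 1 = 6 ≡ 0 (mod 2).
  s_3 = 1 + 0 + 1 + 1 + 1 + 1 + 1 + 1 = 7 ≡ 1 (mod 2).
  s_4 = 1 + 0 + 0 + 1 + 1 + 1 + 1 + 1 = 6 ≡ 0 (mod 2).
s = (0, 0, 1, 0)^T — this equals column 2 of H (binary 0010), so error is at position 2.
Correct: flip bit 2 of r = 110101101110111 to get c = 100101101110111.


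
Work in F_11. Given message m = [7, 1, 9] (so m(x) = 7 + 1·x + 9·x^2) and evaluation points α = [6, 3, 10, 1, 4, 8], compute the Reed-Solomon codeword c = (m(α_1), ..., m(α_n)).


c = [7, 3, 4, 6, 1, 8]

Message polynomial: m(x) = 7 + 1·x + 9·x^2 (mod 11).
For each evaluation point α_i, compute m(α_i) mod 11:
  α_1 = 6: Horner steps 9 → 0 → 7, so m(6) = 7.
  α_2 = 3: Horner steps 9 → 6 → 3, so m(3) = 3.
  α_3 = 10: Horner steps 9 → 3 → 4, so m(10) = 4.
  α_4 = 1: Horner steps 9 → 10 → 6, so m(1) = 6.
  α_5 = 4: Horner steps 9 → 4 → 1, so m(4) = 1.
  α_6 = 8: Horner steps 9 → 7 → 8, so m(8) = 8.
Codeword c = [7, 3, 4, 6, 1, 8] ∈ F_11^6.


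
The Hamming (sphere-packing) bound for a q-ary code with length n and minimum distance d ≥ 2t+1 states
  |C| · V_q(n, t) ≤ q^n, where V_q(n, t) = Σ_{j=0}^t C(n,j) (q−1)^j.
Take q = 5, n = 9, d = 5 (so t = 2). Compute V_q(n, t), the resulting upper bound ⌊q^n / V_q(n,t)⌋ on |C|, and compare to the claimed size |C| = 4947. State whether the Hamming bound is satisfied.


V_q(n, t) = 613, q^n = 1953125, Hamming bound = 3186, |C| = 4947 > bound (violated).

Step 1: Compute V_q(n, t) = Σ_{j=0}^2 C(n, j) (q−1)^j.
  j = 0: C(9,0)·(4)^0 = 1·1 = 1.
  j = 1: C(9,1)·(4)^1 = 9·4 = 36.
  j = 2: C(9,2)·(4)^2 = 36·16 = 576.
  V_q(n, t) = 1 + 36 + 576 = 613.
Step 2: q^n = 5^9 = 1953125.
Step 3: Hamming bound ⌊q^n / V_q(n,t)⌋ = ⌊1953125/613⌋ = 3186.
Step 4: Compare |C| = 4947 to 3186: violated.
The claimed |C| lies above the Hamming bound, so no 5-ary code of length 9 with d ≥ 5 can have 4947 codewords.


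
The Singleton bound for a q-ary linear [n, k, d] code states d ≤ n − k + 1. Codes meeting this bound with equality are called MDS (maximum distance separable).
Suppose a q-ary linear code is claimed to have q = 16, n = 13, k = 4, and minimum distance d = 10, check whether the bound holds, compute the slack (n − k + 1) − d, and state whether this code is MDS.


Singleton RHS = n − k + 1 = 10, slack = 0, bound satisfied, MDS.

Singleton bound: d ≤ n − k + 1.
Here n = 13, k = 4, so n − k + 1 = 10.
Given d = 10, check d ≤ 10: YES.
Slack = (n − k + 1) − d = 0.
The code is MDS (slack = 0).
Description: the claimed parameters are [13, 4, 10]_16; such a code would be MDS (meets Singleton bound).


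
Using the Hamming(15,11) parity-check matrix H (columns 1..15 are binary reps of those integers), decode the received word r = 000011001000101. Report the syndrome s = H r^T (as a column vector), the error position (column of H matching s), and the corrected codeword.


s = (1, 0, 0, 0)^T, error position = 8, corrected codeword c = 000011011000101

Compute s = H r^T mod 2 one row at a time:
  s_1 = 0 + 1 + 0 + 0 + 0 + 1 + 0 + 1 = 3 ≡ 1 (mod 2).
  s_2 = 0 + 1 + 1 + 0 + 0 + 1 + 0 + 1 = 4 ≡ 0 (mod 2).
  s_3 = 0 + 0 + 1 + 0 + 0 + 0 + 0 + 1 = 2 ≡ 0 (mod 2).
  s_4 = 0 + 0 + 1 + 0 + 1 + 0 + 1 + 1 = 4 ≡ 0 (mod 2).
s = (1, 0, 0, 0)^T — this equals column 8 of H (binary 1000), so error is at position 8.
Correct: flip bit 8 of r = 000011001000101 to get c = 000011011000101.


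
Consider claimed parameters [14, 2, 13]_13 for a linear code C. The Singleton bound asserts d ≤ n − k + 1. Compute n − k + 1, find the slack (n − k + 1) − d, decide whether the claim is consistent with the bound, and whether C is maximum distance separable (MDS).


Singleton RHS = n − k + 1 = 13, slack = 0, bound satisfied, MDS.

Singleton bound: d ≤ n − k + 1.
Here n = 14, k = 2, so n − k + 1 = 13.
Given d = 13, check d ≤ 13: YES.
Slack = (n − k + 1) − d = 0.
The code is MDS (slack = 0).
Description: the claimed parameters are [14, 2, 13]_13; such a code would be MDS (meets Singleton bound).


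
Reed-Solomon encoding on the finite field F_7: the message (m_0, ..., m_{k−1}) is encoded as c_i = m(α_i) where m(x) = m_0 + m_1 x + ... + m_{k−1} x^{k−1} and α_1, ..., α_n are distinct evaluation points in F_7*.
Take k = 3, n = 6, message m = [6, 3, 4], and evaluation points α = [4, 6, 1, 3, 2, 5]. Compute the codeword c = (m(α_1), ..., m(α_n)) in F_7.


c = [5, 0, 6, 2, 0, 2]

Message polynomial: m(x) = 6 + 3·x + 4·x^2 (mod 7).
For each evaluation point α_i, compute m(α_i) mod 7:
  α_1 = 4: Horner steps 4 → 5 → 5, so m(4) = 5.
  α_2 = 6: Horner steps 4 → 6 → 0, so m(6) = 0.
  α_3 = 1: Horner steps 4 → 0 → 6, so m(1) = 6.
  α_4 = 3: Horner steps 4 → 1 → 2, so m(3) = 2.
  α_5 = 2: Horner steps 4 → 4 → 0, so m(2) = 0.
  α_6 = 5: Horner steps 4 → 2 → 2, so m(5) = 2.
Codeword c = [5, 0, 6, 2, 0, 2] ∈ F_7^6.


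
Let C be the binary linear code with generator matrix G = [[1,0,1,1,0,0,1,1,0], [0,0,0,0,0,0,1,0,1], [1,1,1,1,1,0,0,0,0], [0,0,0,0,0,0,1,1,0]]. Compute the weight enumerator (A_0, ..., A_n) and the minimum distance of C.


Weight distribution: A_0 = 1, A_2 = 4, A_3 = 1, A_4 = 3, A_5 = 4, A_7 = 3. Minimum distance d = 2.

Enumerate all 2^4 = 16 messages m ∈ F_2^4.
For each, compute codeword c = mG in F_2^9, then tally its weight.
  m = 0000 → c = 000000000, weight = 0.
  m = 1000 → c = 101100110, weight = 5.
  m = 0100 → c = 000000101, weight = 2.
  m = 1100 → c = 101100011, weight = 5.
  m = 0010 → c = 111110000, weight = 5.
  m = 1010 → c = 010010110, weight = 4.
  m = 0110 → c = 111110101, weight = 7.
  m = 1110 → c = 010010011, weight = 4.
  m = 0001 → c = 000000110, weight = 2.
  m = 1001 → c = 101100000, weight = 3.
  m = 0101 → c = 000000011, weight = 2.
  m = 1101 → c = 101100101, weight = 5.
  m = 0011 → c = 111110110, weight = 7.
  m = 1011 → c = 010010000, weight = 2.
  m = 0111 → c = 111110011, weight = 7.
  m = 1111 → c = 010010101, weight = 4.
Tally weights:
  weight 0: 1 codewords.
  weight 2: 4 codewords.
  weight 3: 1 codewords.
  weight 4: 3 codewords.
  weight 5: 4 codewords.
  weight 7: 3 codewords.
Minimum distance d = smallest w > 0 with A_w > 0 = 2.
Sanity: Σ A_w = 16 = 2^4 = 16 ✓.


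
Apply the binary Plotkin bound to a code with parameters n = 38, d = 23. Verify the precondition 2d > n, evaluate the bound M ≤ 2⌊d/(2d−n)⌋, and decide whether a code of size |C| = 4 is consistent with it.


Plotkin bound M ≤ 4; given |C| = 4 ≤ bound (satisfied).

Check applicability: 2d = 46, n = 38.
2d − n = 8 > 0, so Plotkin applies.
Compute d/(2d−n) = 23/8 ≈ 2.8750.
⌊d/(2d−n)⌋ = 2.
Plotkin bound: M ≤ 2·2 = 4.
Given |C| = 4, check: satisfied.
This |C| is at the Plotkin bound.


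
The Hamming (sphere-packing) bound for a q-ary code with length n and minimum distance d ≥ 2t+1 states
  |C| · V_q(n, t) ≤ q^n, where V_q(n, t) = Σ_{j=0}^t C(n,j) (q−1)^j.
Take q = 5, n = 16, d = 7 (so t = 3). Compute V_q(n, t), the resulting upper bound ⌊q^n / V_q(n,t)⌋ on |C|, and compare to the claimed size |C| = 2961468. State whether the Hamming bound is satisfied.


V_q(n, t) = 37825, q^n = 152587890625, Hamming bound = 4034048, |C| = 2961468 ≤ bound (satisfied).

Step 1: Compute V_q(n, t) = Σ_{j=0}^3 C(n, j) (q−1)^j.
  j = 0: C(16,0)·(4)^0 = 1·1 = 1.
  j = 1: C(16,1)·(4)^1 = 16·4 = 64.
  j = 2: C(16,2)·(4)^2 = 120·16 = 1920.
  j = 3: C(16,3)·(4)^3 = 560·64 = 35840.
  V_q(n, t) = 1 + 64 + 1920 + 35840 = 37825.
Step 2: q^n = 5^16 = 152587890625.
Step 3: Hamming bound ⌊q^n / V_q(n,t)⌋ = ⌊152587890625/37825⌋ = 4034048.
Step 4: Compare |C| = 2961468 to 4034048: satisfied.
The claimed |C| lies below the Hamming bound.


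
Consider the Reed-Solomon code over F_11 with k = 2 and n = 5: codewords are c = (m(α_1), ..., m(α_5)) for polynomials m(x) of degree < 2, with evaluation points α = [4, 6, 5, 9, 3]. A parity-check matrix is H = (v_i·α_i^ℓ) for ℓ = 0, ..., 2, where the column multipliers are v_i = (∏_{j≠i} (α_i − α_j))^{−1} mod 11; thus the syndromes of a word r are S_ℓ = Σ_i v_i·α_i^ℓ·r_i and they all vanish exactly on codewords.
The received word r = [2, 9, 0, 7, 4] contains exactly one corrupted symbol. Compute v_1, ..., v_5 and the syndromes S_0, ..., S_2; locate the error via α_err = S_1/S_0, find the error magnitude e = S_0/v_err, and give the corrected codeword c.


S = (6, 10, 2), error at position 4, error magnitude e = 4, c = [2, 9, 0, 3, 4].

Step 1: column multipliers v_i = (∏_{j≠i}(α_i − α_j))^{−1} mod 11.
  i = 1 (α = 4): (4−6)(4−5)(4−9)(4−3) = (−2)·(−1)·(−5)·1 = −10 ≡ 1, so v_1 = 1^{−1} = 1 (mod 11).
  i = 2 (α = 6): (6−4)(6−5)(6−9)(6−3) = 2·1·(−3)·3 = −18 ≡ 4, so v_2 = 4^{−1} = 3 (mod 11).
  i = 3 (α = 5): (5−4)(5−6)(5−9)(5−3) = 1·(−1)·(−4)·2 = 8 ≡ 8, so v_3 = 8^{−1} = 7 (mod 11).
  i = 4 (α = 9): (9−4)(9−6)(9−5)(9−3) = 5·3·4·6 = 360 ≡ 8, so v_4 = 8^{−1} = 7 (mod 11).
  i = 5 (α = 3): (3−4)(3−6)(3−5)(3−9) = (−1)·(−3)·(−2)·(−6) = 36 ≡ 3, so v_5 = 3^{−1} = 4 (mod 11).
  v = [1, 3, 7, 7, 4].
Step 2: syndromes of r = [2, 9, 0, 7, 4] (all sums mod 11).
  S_0 = Σ v_i r_i = 1·2 + 3·9 + 7·0 + 7·7 + 4·4 = 94 ≡ 6.
  S_1 = Σ v_i α_i r_i = 1·4·2 + 3·6·9 + 7·5·0 + 7·9·7 + 4·3·4 = 659 ≡ 10.
  α_i^2 mod 11 = [5, 3, 3, 4, 9].
  S_2 = Σ v_i α_i^2 r_i = 1·5·2 + 3·3·9 + 7·3·0 + 7·4·7 + 4·9·4 = 431 ≡ 2.
  S = (6, 10, 2) ≠ 0, so r is not a codeword (an error is present).
Step 3: locate the error. For a single error e at position i, S_ℓ = v_i·e·α_i^ℓ, so α_err = S_1/S_0.
  S_0^{−1} = 6^{−1} = 2 (mod 11), so α_err = 10·2 = 20 ≡ 9 = α_4. Error position i = 4.
  Consistency check: S_2/S_1 = 2·10 = 20 ≡ 9 = α_err ✓ (single-error assumption holds).
Step 4: error magnitude e = S_0/v_4 = S_0·∏_{j≠4}(α_4 − α_j) = 6·8 = 48 ≡ 4 (mod 11).
Step 5: correct position 4: c_4 = r_4 − e = 7 − 4 ≡ 3 (mod 11). Hence c = [2, 9, 0, 3, 4].
  Check: interpolating c through the α_i gives m(x) = 10 + 9·x (degree < 2) with m(α_i) = c_i for every i, so c is indeed a codeword.


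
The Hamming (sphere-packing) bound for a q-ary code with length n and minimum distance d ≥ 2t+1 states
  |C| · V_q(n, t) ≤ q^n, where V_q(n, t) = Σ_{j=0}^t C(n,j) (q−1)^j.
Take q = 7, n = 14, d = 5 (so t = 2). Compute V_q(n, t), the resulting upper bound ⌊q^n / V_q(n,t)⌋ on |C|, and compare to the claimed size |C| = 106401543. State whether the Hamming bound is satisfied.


V_q(n, t) = 3361, q^n = 678223072849, Hamming bound = 201792047, |C| = 106401543 ≤ bound (satisfied).

Step 1: Compute V_q(n, t) = Σ_{j=0}^2 C(n, j) (q−1)^j.
  j = 0: C(14,0)·(6)^0 = 1·1 = 1.
  j = 1: C(14,1)·(6)^1 = 14·6 = 84.
  j = 2: C(14,2)·(6)^2 = 91·36 = 3276.
  V_q(n, t) = 1 + 84 + 3276 = 3361.
Step 2: q^n = 7^14 = 678223072849.
Step 3: Hamming bound ⌊q^n / V_q(n,t)⌋ = ⌊678223072849/3361⌋ = 201792047.
Step 4: Compare |C| = 106401543 to 201792047: satisfied.
The claimed |C| lies below the Hamming bound.


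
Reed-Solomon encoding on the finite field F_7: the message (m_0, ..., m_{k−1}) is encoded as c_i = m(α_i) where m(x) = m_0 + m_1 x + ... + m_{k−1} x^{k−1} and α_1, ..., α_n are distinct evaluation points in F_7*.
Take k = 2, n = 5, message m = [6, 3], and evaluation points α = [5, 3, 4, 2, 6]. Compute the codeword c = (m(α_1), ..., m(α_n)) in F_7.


c = [0, 1, 4, 5, 3]

Message polynomial: m(x) = 6 + 3·x (mod 7).
For each evaluation point α_i, compute m(α_i) mod 7:
  α_1 = 5: Horner steps 3 → 0, so m(5) = 0.
  α_2 = 3: Horner steps 3 → 1, so m(3) = 1.
  α_3 = 4: Horner steps 3 → 4, so m(4) = 4.
  α_4 = 2: Horner steps 3 → 5, so m(2) = 5.
  α_5 = 6: Horner steps 3 → 3, so m(6) = 3.
Codeword c = [0, 1, 4, 5, 3] ∈ F_7^5.


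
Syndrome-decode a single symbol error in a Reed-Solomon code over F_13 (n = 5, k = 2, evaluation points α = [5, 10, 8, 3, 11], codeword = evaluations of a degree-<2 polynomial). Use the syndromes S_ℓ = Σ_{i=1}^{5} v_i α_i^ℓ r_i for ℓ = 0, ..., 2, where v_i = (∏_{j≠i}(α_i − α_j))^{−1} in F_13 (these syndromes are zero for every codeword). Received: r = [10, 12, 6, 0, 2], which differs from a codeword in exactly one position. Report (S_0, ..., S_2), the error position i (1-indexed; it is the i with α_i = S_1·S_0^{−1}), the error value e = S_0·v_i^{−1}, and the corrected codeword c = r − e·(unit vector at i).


S = (9, 1, 3), error at position 4, error magnitude e = 9, c = [10, 12, 6, 4, 2].

Step 1: column multipliers v_i = (∏_{j≠i}(α_i − α_j))^{−1} mod 13.
  i = 1 (α = 5): (5−10)(5−8)(5−3)(5−11) = (−5)·(−3)·2·(−6) = −180 ≡ 2, so v_1 = 2^{−1} = 7 (mod 13).
  i = 2 (α = 10): (10−5)(10−8)(10−3)(10−11) = 5·2·7·(−1) = −70 ≡ 8, so v_2 = 8^{−1} = 5 (mod 13).
  i = 3 (α = 8): (8−5)(8−10)(8−3)(8−11) = 3·(−2)·5·(−3) = 90 ≡ 12, so v_3 = 12^{−1} = 12 (mod 13).
  i = 4 (α = 3): (3−5)(3−10)(3−8)(3−11) = (−2)·(−7)·(−5)·(−8) = 560 ≡ 1, so v_4 = 1^{−1} = 1 (mod 13).
  i = 5 (α = 11): (11−5)(11−10)(11−8)(11−3) = 6·1·3·8 = 144 ≡ 1, so v_5 = 1^{−1} = 1 (mod 13).
  v = [7, 5, 12, 1, 1].
Step 2: syndromes of r = [10, 12, 6, 0, 2] (all sums mod 13).
  S_0 = Σ v_i r_i = 7·10 + 5·12 + 12·6 + 1·0 + 1·2 = 204 ≡ 9.
  S_1 = Σ v_i α_i r_i = 7·5·10 + 5·10·12 + 12·8·6 + 1·3·0 + 1·11·2 = 1548 ≡ 1.
  α_i^2 mod 13 = [12, 9, 12, 9, 4].
  S_2 = Σ v_i α_i^2 r_i = 7·12·10 + 5·9·12 + 12·12·6 + 1·9·0 + 1·4·2 = 2252 ≡ 3.
  S = (9, 1, 3) ≠ 0, so r is not a codeword (an error is present).
Step 3: locate the error. For a single error e at position i, S_ℓ = v_i·e·α_i^ℓ, so α_err = S_1/S_0.
  S_0^{−1} = 9^{−1} = 3 (mod 13), so α_err = 1·3 = 3 ≡ 3 = α_4. Error position i = 4.
  Consistency check: S_2/S_1 = 3·1 = 3 ≡ 3 = α_err ✓ (single-error assumption holds).
Step 4: error magnitude e = S_0/v_4 = S_0·∏_{j≠4}(α_4 − α_j) = 9·1 = 9 ≡ 9 (mod 13).
Step 5: correct position 4: c_4 = r_4 − e = 0 − 9 ≡ 4 (mod 13). Hence c = [10, 12, 6, 4, 2].
  Check: interpolating c through the α_i gives m(x) = 8 + 3·x (degree < 2) with m(α_i) = c_i for every i, so c is indeed a codeword.


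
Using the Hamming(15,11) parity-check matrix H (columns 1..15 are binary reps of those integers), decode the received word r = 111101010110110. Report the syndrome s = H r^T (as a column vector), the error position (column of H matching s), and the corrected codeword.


s = (1, 0, 0, 0)^T, error position = 8, corrected codeword c = 111101000110110

Compute s = H r^T mod 2 one row at a time:
  s_1 = 1 + 0 + 1 + 1 + 0 + 1 + 1 + 0 = 5 ≡ 1 (mod 2).
  s_2 = 1 + 0 + 1 + 0 + 0 + 1 + 1 + 0 = 4 ≡ 0 (mod 2).
  s_3 = 1 + 1 + 1 + 0 + 1 + 1 + 1 + 0 = 6 ≡ 0 (mod 2).
  s_4 = 1 + 1 + 0 + 0 + 0 + 1 + 1 + 0 = 4 ≡ 0 (mod 2).
s = (1, 0, 0, 0)^T — this equals column 8 of H (binary 1000), so error is at position 8.
Correct: flip bit 8 of r = 111101010110110 to get c = 111101000110110.


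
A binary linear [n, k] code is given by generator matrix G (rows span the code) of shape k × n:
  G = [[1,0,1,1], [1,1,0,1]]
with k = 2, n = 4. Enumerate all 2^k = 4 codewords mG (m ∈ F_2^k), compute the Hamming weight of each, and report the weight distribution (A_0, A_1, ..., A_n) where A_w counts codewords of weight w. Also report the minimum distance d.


Weight distribution: A_0 = 1, A_2 = 1, A_3 = 2. Minimum distance d = 2.

Enumerate all 2^2 = 4 messages m ∈ F_2^2.
For each, compute codeword c = mG in F_2^4, then tally its weight.
  m = 00 → c = 0000, weight = 0.
  m = 10 → c = 1011, weight = 3.
  m = 01 → c = 1101, weight = 3.
  m = 11 → c = 0110, weight = 2.
Tally weights:
  weight 0: 1 codewords.
  weight 2: 1 codewords.
  weight 3: 2 codewords.
Minimum distance d = smallest w > 0 with A_w > 0 = 2.
Sanity: Σ A_w = 4 = 2^2 = 4 ✓.


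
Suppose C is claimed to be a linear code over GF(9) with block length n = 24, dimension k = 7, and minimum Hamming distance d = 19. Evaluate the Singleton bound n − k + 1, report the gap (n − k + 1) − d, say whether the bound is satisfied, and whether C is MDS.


Singleton RHS = n − k + 1 = 18, slack = -1, bound violated (no such code; not MDS).

Singleton bound: d ≤ n − k + 1.
Here n = 24, k = 7, so n − k + 1 = 18.
Given d = 19, check d ≤ 18: NO.
Slack = (n − k + 1) − d = -1.
The slack is negative: d = 19 exceeds n − k + 1 = 18 by 1, so the Singleton bound is violated and no linear [24, 7, 19]_9 code can exist. In particular it is not MDS (MDS requires d = n − k + 1 exactly).
Description: the claimed parameters are [24, 7, 19]_9; such a code would be impossible (violates the Singleton bound).
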